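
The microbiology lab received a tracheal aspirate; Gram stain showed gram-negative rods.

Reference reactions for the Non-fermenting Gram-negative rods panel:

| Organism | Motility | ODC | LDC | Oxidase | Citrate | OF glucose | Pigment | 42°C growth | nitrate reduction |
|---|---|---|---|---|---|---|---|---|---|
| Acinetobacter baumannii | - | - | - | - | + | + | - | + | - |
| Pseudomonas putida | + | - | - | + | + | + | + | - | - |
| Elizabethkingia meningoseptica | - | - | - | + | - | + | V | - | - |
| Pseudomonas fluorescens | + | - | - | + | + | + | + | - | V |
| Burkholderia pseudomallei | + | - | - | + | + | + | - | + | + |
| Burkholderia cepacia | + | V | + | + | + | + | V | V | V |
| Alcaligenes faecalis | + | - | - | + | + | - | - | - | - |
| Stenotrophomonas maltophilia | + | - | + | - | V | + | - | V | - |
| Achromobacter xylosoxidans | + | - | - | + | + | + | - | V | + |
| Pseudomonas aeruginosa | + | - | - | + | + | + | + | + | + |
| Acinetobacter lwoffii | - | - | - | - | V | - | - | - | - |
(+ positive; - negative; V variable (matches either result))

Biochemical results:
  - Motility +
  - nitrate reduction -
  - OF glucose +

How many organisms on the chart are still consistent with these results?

4

nitrate reduction -: excludes Burkholderia pseudomallei, Achromobacter xylosoxidans, Pseudomonas aeruginosa — 8 left.
Motility +: excludes Acinetobacter baumannii, Elizabethkingia meningoseptica, Acinetobacter lwoffii — 5 left.
OF glucose +: excludes Alcaligenes faecalis — 4 left.
Still consistent: Burkholderia cepacia, Pseudomonas fluorescens, Pseudomonas putida, Stenotrophomonas maltophilia.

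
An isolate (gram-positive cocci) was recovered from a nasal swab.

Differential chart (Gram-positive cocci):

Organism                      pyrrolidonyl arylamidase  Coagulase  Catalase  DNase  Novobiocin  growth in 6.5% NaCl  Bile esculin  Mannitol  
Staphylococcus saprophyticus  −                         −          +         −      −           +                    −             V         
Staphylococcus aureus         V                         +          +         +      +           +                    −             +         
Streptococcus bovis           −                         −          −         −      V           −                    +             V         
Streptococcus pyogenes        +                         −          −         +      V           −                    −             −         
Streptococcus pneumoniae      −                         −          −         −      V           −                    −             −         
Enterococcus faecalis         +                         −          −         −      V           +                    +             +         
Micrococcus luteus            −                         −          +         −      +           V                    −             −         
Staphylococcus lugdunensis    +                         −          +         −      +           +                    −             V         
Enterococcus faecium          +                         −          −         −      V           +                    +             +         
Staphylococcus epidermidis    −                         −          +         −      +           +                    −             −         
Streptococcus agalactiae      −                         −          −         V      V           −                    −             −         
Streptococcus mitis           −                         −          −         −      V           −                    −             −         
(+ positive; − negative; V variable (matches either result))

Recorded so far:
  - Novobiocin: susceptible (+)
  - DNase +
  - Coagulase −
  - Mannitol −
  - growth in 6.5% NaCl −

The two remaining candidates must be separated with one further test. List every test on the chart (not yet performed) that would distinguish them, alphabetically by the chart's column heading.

Coagulase −: excludes Staphylococcus aureus — 11 left.
Mannitol −: excludes Enterococcus faecalis, Enterococcus faecium — 9 left.
Novobiocin +: excludes Staphylococcus saprophyticus — 8 left.
growth in 6.5% NaCl −: excludes Staphylococcus lugdunensis, Staphylococcus epidermidis — 6 left.
DNase +: excludes Streptococcus bovis, Streptococcus pneumoniae, Micrococcus luteus, Streptococcus mitis — 2 left.
Two candidates remain: Streptococcus agalactiae and Streptococcus pyogenes.
  pyrrolidonyl arylamidase: Streptococcus agalactiae −, Streptococcus pyogenes + — discriminates.
  Catalase: − vs − — same for both, does not separate.
  Bile esculin: − vs − — same for both, does not separate.

pyrrolidonyl arylamidase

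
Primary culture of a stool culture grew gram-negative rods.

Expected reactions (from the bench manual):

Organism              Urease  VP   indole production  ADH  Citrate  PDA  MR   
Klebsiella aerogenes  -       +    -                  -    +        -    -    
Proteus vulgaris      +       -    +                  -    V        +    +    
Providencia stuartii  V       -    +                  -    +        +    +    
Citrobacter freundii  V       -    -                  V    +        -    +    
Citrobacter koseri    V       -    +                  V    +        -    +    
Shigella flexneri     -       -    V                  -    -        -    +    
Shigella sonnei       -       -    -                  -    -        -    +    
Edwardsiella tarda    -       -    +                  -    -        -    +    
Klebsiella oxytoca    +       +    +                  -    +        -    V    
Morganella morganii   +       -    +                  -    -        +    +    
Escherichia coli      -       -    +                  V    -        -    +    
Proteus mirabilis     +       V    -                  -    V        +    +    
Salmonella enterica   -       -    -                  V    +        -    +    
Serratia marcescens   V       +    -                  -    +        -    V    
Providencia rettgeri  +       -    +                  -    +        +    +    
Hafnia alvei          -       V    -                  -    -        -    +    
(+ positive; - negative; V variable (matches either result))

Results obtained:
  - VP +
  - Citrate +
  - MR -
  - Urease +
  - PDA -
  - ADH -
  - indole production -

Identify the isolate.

indole production -: excludes 8 organisms — 8 left.
PDA -: excludes Proteus mirabilis — 7 left.
ADH -: all 7 remaining candidates are consistent.
MR -: excludes 5 organisms — 2 left.
Urease +: excludes Klebsiella aerogenes — 1 left.
VP +: the one remaining candidate is consistent.
Citrate +: the one remaining candidate is consistent.

Serratia marcescens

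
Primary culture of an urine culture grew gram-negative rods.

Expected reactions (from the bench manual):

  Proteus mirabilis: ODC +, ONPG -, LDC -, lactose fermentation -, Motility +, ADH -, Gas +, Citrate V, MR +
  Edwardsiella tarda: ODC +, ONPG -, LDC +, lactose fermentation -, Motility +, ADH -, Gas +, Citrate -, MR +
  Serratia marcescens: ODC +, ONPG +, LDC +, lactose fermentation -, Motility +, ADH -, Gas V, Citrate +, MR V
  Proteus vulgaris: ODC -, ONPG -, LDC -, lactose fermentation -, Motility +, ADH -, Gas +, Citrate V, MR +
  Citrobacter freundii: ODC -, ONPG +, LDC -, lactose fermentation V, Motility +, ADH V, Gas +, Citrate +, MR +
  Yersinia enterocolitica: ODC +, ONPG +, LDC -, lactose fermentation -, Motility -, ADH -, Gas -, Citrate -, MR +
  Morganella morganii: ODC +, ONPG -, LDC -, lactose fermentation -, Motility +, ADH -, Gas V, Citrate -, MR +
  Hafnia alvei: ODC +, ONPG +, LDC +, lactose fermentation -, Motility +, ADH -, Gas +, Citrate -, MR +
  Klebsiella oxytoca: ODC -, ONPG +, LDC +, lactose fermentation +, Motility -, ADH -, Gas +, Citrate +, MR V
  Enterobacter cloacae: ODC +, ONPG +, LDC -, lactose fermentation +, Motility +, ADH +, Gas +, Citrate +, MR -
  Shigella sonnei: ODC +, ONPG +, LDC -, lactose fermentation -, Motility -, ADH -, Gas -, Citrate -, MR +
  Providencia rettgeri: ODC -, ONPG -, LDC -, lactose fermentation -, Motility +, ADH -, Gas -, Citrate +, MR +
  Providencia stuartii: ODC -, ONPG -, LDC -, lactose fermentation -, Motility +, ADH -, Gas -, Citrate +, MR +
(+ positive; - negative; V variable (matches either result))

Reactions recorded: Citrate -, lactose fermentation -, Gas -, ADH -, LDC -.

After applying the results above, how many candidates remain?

3

lactose fermentation -: excludes Klebsiella oxytoca, Enterobacter cloacae — 11 left.
Citrate -: excludes Serratia marcescens, Citrobacter freundii, Providencia rettgeri, Providencia stuartii — 7 left.
ADH -: all 7 remaining candidates are consistent.
LDC -: excludes Edwardsiella tarda, Hafnia alvei — 5 left.
Gas -: excludes Proteus mirabilis, Proteus vulgaris — 3 left.
Still consistent: Morganella morganii, Shigella sonnei, Yersinia enterocolitica.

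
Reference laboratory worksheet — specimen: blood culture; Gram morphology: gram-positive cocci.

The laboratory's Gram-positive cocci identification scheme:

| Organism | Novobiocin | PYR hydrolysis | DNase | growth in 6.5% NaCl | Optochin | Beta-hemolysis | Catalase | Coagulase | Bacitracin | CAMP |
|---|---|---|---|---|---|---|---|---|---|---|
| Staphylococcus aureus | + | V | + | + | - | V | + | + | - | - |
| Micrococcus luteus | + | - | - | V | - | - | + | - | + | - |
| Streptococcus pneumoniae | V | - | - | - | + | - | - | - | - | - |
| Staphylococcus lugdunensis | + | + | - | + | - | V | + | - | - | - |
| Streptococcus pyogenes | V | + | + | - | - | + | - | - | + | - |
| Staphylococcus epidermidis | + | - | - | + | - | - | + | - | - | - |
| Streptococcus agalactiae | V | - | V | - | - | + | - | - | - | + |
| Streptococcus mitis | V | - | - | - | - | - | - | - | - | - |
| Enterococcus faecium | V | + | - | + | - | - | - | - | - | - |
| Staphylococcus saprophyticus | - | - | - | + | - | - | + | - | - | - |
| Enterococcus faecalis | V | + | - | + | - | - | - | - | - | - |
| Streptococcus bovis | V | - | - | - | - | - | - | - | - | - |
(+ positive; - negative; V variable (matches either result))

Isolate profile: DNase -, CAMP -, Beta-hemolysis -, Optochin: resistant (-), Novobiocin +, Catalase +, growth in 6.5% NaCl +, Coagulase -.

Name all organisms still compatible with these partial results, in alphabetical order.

Optochin -: excludes Streptococcus pneumoniae — 11 left.
growth in 6.5% NaCl +: excludes Streptococcus pyogenes, Streptococcus agalactiae, Streptococcus mitis, Streptococcus bovis — 7 left.
Beta-hemolysis -: all 7 remaining candidates are consistent.
CAMP -: all 7 remaining candidates are consistent.
DNase -: excludes Staphylococcus aureus — 6 left.
Novobiocin +: excludes Staphylococcus saprophyticus — 5 left.
Coagulase -: all 5 remaining candidates are consistent.
Catalase +: excludes Enterococcus faecium, Enterococcus faecalis — 3 left.

Micrococcus luteus, Staphylococcus epidermidis, Staphylococcus lugdunensis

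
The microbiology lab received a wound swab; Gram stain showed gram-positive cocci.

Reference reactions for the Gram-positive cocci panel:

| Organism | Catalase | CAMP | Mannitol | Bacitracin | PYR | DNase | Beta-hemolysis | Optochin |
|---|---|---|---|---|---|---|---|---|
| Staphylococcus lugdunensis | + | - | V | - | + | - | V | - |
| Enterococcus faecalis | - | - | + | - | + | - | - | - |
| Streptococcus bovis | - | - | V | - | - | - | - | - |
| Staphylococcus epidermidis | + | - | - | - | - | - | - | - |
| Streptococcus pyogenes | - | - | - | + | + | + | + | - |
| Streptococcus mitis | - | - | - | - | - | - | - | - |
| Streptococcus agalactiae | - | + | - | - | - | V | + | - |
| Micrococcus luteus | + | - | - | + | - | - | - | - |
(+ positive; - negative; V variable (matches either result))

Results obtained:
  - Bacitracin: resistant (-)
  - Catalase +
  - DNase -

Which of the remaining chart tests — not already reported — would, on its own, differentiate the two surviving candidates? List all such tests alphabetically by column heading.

Catalase +: excludes 5 organisms — 3 left.
DNase -: all 3 remaining candidates are consistent.
Bacitracin -: excludes Micrococcus luteus — 2 left.
Two candidates remain: Staphylococcus epidermidis and Staphylococcus lugdunensis.
  CAMP: - vs - — same for both, does not separate.
  Mannitol: - vs V — variable for at least one, does not separate.
  PYR: Staphylococcus epidermidis -, Staphylococcus lugdunensis + — discriminates.
  Beta-hemolysis: - vs V — variable for at least one, does not separate.
  Optochin: - vs - — same for both, does not separate.

PYR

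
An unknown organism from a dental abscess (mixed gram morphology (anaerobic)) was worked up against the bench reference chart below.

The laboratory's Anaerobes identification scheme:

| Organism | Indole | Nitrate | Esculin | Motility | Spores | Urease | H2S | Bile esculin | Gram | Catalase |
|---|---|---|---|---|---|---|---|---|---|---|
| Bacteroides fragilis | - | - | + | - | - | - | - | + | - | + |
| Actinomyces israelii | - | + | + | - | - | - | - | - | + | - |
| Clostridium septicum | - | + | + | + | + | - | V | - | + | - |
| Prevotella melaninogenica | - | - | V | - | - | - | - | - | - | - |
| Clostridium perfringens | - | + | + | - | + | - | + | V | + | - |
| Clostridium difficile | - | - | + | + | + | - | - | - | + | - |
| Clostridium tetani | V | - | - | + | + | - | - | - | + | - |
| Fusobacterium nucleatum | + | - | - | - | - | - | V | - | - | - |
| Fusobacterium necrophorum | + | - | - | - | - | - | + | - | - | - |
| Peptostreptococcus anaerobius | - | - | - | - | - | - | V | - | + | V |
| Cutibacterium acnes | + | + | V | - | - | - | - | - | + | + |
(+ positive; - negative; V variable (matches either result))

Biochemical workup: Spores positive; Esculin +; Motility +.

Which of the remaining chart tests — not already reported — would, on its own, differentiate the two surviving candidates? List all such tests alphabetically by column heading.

Nitrate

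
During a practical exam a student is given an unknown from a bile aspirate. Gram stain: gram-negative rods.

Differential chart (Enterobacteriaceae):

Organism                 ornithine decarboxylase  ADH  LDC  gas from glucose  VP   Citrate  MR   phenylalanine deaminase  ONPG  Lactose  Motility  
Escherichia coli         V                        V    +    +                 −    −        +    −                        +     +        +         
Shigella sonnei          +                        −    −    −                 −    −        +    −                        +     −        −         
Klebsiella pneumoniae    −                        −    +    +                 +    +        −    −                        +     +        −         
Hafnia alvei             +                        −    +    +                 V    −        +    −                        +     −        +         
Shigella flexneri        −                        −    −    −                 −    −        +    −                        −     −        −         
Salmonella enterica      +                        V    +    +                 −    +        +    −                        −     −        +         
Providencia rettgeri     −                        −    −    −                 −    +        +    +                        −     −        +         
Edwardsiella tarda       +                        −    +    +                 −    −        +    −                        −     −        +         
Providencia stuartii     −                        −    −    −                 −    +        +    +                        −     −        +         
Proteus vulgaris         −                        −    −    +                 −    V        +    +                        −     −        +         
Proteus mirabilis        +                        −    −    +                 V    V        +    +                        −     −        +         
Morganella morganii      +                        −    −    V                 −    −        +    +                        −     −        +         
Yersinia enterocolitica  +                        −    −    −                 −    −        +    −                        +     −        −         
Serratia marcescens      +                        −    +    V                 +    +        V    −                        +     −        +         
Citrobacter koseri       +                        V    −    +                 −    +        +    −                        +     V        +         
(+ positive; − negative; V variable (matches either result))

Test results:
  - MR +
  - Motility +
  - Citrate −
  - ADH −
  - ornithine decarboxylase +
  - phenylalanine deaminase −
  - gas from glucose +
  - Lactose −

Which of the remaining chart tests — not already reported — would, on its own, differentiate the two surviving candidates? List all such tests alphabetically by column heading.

ADH −: all 15 remaining candidates are consistent.
MR +: excludes Klebsiella pneumoniae — 14 left.
gas from glucose +: excludes 5 organisms — 9 left.
ornithine decarboxylase +: excludes Proteus vulgaris — 8 left.
Lactose −: excludes Escherichia coli — 7 left.
Citrate −: excludes Salmonella enterica, Serratia marcescens, Citrobacter koseri — 4 left.
Motility +: all 4 remaining candidates are consistent.
phenylalanine deaminase −: excludes Proteus mirabilis, Morganella morganii — 2 left.
Two candidates remain: Edwardsiella tarda and Hafnia alvei.
  LDC: + vs + — same for both, does not separate.
  VP: − vs V — variable for at least one, does not separate.
  ONPG: Edwardsiella tarda −, Hafnia alvei + — discriminates.

ONPG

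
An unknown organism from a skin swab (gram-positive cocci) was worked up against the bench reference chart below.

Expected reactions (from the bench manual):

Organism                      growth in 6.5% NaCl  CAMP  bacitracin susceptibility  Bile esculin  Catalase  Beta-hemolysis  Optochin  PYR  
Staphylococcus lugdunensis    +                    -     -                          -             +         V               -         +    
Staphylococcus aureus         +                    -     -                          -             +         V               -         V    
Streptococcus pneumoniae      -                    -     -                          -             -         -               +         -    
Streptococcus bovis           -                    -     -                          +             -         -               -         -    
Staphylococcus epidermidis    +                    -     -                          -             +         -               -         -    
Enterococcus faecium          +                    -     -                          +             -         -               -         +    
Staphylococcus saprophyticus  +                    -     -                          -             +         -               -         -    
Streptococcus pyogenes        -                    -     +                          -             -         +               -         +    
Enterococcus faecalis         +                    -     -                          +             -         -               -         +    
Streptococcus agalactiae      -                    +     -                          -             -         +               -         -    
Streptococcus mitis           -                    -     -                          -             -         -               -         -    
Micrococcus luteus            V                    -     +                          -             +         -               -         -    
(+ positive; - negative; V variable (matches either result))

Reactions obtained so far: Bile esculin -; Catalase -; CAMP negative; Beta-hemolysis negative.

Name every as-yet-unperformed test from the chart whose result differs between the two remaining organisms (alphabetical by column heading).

Bile esculin -: excludes Streptococcus bovis, Enterococcus faecium, Enterococcus faecalis — 9 left.
Beta-hemolysis -: excludes Streptococcus pyogenes, Streptococcus agalactiae — 7 left.
CAMP -: all 7 remaining candidates are consistent.
Catalase -: excludes 5 organisms — 2 left.
Two candidates remain: Streptococcus mitis and Streptococcus pneumoniae.
  growth in 6.5% NaCl: - vs - — same for both, does not separate.
  bacitracin susceptibility: - vs - — same for both, does not separate.
  Optochin: Streptococcus mitis -, Streptococcus pneumoniae + — discriminates.
  PYR: - vs - — same for both, does not separate.

Optochin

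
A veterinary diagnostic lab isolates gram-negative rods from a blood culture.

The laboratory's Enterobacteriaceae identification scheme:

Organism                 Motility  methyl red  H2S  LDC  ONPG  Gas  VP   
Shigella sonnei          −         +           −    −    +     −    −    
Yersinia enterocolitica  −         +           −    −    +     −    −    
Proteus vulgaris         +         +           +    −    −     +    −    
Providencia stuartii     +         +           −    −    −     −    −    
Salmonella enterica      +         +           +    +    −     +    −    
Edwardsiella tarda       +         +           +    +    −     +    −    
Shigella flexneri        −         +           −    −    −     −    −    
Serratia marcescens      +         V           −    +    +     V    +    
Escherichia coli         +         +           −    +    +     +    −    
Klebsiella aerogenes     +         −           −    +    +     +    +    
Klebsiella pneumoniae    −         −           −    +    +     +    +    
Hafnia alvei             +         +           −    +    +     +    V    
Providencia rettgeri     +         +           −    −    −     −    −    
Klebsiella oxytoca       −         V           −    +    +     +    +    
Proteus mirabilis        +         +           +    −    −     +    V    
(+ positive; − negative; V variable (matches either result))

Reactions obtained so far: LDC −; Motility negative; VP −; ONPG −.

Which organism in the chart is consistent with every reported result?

Shigella flexneri

Motility −: excludes 10 organisms — 5 left.
ONPG −: excludes Shigella sonnei, Yersinia enterocolitica, Klebsiella pneumoniae, Klebsiella oxytoca — 1 left.
LDC −: the one remaining candidate is consistent.
VP −: the one remaining candidate is consistent.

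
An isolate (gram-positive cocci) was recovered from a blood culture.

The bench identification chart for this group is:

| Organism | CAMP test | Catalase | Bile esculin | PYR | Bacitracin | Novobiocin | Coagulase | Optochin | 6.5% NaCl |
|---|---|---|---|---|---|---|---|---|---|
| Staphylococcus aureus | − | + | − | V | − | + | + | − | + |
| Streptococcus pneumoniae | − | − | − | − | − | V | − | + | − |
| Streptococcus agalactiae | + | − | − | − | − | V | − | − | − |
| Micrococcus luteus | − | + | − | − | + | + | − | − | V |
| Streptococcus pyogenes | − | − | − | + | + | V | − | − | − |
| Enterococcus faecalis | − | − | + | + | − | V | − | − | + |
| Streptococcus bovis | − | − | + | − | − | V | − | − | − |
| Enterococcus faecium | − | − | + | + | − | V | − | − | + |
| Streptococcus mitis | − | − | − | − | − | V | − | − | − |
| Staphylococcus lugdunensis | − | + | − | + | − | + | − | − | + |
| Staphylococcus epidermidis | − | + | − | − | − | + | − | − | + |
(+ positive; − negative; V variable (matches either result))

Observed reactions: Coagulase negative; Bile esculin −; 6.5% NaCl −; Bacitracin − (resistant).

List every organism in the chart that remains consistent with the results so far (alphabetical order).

Streptococcus agalactiae, Streptococcus mitis, Streptococcus pneumoniae

Coagulase −: excludes Staphylococcus aureus — 10 left.
Bile esculin −: excludes Enterococcus faecalis, Streptococcus bovis, Enterococcus faecium — 7 left.
Bacitracin −: excludes Micrococcus luteus, Streptococcus pyogenes — 5 left.
6.5% NaCl −: excludes Staphylococcus lugdunensis, Staphylococcus epidermidis — 3 left.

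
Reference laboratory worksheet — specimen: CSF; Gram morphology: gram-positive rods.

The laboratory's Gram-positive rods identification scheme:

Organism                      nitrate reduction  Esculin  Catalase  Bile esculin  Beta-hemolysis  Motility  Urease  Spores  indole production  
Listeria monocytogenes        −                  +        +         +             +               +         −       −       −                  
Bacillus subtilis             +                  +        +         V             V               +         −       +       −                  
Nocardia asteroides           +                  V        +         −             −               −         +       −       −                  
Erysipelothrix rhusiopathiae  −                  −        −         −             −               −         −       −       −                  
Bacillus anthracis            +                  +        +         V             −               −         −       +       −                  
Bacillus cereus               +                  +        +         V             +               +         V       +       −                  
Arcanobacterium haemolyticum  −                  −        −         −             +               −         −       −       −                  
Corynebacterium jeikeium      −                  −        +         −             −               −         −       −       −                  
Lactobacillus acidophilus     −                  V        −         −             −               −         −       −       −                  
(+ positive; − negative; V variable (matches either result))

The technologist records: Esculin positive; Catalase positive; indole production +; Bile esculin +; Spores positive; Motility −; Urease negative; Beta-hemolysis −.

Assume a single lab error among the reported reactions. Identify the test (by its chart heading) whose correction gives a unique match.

indole production

As reported, no row in the chart matches all 8 reactions.
Reversing Spores → still no organism matches.
Reversing Esculin → still no organism matches.
Reversing Beta-hemolysis → still no organism matches.
Reversing Urease → still no organism matches.
Reversing Motility → still no organism matches.
Reversing Catalase → still no organism matches.
Reversing indole production (to −) → unique match: Bacillus anthracis.
Reversing Bile esculin → still no organism matches.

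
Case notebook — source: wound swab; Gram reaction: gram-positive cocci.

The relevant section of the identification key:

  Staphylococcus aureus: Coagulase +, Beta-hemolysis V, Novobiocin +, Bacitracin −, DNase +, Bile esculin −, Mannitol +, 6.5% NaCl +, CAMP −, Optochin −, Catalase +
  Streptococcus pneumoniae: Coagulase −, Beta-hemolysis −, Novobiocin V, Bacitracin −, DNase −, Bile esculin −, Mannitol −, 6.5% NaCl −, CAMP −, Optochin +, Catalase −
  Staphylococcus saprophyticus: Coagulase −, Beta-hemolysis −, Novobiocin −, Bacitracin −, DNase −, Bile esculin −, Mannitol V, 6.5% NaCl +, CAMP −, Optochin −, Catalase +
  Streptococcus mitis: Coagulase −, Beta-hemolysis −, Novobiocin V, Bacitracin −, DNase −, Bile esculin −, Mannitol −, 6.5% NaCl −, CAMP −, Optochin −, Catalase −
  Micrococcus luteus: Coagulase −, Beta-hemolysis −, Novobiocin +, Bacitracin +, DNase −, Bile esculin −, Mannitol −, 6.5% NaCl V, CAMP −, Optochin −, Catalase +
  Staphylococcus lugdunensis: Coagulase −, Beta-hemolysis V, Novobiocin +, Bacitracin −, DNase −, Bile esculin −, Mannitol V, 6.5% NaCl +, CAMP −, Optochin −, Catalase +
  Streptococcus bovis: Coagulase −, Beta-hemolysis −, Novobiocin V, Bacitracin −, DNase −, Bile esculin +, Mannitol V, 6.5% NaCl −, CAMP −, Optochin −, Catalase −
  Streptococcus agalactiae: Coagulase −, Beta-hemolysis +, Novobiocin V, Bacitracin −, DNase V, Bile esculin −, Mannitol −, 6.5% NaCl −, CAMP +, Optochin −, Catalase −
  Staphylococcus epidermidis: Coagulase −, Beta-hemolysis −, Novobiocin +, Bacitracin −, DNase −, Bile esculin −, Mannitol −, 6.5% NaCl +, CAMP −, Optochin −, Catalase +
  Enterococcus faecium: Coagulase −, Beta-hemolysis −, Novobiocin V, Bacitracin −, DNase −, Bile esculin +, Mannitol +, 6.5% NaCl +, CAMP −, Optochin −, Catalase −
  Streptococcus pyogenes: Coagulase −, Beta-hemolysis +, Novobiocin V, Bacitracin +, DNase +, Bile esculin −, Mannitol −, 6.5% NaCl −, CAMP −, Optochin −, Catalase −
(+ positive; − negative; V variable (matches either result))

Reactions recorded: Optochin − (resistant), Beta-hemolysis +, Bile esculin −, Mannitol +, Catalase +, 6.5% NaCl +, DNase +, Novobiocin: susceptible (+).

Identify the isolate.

Staphylococcus aureus

6.5% NaCl +: excludes 5 organisms — 6 left.
Beta-hemolysis +: excludes Staphylococcus saprophyticus, Micrococcus luteus, Staphylococcus epidermidis, Enterococcus faecium — 2 left.
Bile esculin −: all 2 remaining candidates are consistent.
DNase +: excludes Staphylococcus lugdunensis — 1 left.
Novobiocin +: the one remaining candidate is consistent.
Catalase +: the one remaining candidate is consistent.
Mannitol +: the one remaining candidate is consistent.
Optochin −: the one remaining candidate is consistent.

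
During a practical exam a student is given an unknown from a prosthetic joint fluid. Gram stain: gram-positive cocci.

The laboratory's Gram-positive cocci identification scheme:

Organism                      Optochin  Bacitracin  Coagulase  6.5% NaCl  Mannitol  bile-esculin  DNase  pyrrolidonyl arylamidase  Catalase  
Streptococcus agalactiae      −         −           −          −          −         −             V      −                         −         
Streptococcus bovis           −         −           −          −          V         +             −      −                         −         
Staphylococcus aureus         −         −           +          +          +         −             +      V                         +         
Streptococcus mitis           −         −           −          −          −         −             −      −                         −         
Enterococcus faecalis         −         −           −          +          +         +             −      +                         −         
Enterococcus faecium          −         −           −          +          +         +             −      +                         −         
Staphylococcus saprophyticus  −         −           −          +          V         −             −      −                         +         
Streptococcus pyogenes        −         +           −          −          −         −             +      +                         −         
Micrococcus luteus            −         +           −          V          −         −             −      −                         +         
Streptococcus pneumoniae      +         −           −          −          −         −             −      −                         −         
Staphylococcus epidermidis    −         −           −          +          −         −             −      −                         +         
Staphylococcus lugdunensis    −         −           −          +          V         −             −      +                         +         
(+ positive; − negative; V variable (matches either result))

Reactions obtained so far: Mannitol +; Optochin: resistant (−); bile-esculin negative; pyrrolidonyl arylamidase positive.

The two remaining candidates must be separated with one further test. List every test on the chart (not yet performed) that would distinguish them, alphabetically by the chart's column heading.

Coagulase, DNase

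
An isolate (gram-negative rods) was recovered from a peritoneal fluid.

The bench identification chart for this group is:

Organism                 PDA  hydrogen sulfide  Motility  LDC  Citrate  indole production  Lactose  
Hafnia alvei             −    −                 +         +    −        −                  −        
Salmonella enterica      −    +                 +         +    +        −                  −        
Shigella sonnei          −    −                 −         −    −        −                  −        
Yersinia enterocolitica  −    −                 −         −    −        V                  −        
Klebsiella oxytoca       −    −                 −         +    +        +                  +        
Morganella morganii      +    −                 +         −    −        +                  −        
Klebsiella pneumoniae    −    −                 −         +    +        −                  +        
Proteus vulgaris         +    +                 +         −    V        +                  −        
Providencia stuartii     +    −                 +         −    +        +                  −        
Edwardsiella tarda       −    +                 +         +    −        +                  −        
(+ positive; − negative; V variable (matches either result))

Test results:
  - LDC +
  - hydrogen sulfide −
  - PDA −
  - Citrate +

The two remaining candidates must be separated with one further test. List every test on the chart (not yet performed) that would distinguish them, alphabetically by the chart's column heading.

indole production

PDA −: excludes Morganella morganii, Proteus vulgaris, Providencia stuartii — 7 left.
LDC +: excludes Shigella sonnei, Yersinia enterocolitica — 5 left.
hydrogen sulfide −: excludes Salmonella enterica, Edwardsiella tarda — 3 left.
Citrate +: excludes Hafnia alvei — 2 left.
Two candidates remain: Klebsiella oxytoca and Klebsiella pneumoniae.
  Motility: − vs − — same for both, does not separate.
  indole production: Klebsiella oxytoca +, Klebsiella pneumoniae − — discriminates.
  Lactose: + vs + — same for both, does not separate.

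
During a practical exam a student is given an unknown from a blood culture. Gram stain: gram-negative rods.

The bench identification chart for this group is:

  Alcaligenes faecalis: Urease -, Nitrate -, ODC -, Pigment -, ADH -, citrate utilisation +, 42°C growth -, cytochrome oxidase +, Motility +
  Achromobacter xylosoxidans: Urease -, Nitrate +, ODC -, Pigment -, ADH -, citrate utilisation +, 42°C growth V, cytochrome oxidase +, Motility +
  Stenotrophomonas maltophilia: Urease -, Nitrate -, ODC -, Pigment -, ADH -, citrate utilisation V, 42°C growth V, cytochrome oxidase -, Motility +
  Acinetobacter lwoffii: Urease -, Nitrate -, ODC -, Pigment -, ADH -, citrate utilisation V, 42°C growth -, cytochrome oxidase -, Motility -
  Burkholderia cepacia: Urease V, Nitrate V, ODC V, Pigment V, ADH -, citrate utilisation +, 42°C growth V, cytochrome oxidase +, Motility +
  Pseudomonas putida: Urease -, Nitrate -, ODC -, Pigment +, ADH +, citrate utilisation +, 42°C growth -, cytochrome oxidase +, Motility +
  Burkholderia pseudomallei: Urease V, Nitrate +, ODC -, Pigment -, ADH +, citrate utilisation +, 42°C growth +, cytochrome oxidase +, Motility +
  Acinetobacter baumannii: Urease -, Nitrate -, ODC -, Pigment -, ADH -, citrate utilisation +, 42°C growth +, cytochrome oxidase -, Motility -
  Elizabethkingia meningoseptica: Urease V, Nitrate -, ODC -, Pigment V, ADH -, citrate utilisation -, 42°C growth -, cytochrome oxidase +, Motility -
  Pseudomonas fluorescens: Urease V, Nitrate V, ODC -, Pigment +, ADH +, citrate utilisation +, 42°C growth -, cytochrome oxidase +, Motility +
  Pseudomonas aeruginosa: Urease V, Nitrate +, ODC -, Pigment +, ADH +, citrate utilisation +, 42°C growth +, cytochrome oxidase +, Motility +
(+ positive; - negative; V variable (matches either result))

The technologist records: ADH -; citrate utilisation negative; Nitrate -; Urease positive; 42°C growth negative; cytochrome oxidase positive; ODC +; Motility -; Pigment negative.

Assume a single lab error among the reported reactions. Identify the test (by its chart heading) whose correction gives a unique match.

As reported, no row in the chart matches all 9 reactions.
Reversing cytochrome oxidase → still no organism matches.
Reversing Pigment → still no organism matches.
Reversing Motility → still no organism matches.
Reversing Nitrate → still no organism matches.
Reversing ADH → still no organism matches.
Reversing citrate utilisation → still no organism matches.
Reversing 42°C growth → still no organism matches.
Reversing Urease → still no organism matches.
Reversing ODC (to -) → unique match: Elizabethkingia meningoseptica.

ODC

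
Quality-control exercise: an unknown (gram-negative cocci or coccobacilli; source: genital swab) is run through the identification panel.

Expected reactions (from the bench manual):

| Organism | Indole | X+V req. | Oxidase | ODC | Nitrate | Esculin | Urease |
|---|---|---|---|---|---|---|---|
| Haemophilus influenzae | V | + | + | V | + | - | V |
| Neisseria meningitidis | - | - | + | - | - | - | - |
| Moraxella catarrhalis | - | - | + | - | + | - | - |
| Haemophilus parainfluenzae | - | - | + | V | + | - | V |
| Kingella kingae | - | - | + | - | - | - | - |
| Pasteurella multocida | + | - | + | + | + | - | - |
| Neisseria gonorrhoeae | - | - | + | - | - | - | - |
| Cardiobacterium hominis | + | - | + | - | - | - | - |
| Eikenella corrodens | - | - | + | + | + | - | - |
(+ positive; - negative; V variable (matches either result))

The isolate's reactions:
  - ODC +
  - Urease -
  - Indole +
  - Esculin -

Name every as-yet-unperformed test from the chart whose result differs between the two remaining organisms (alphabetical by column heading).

X+V req.

Indole +: excludes 6 organisms — 3 left.
Esculin -: all 3 remaining candidates are consistent.
Urease -: all 3 remaining candidates are consistent.
ODC +: excludes Cardiobacterium hominis — 2 left.
Two candidates remain: Haemophilus influenzae and Pasteurella multocida.
  X+V req.: Haemophilus influenzae +, Pasteurella multocida - — discriminates.
  Oxidase: + vs + — same for both, does not separate.
  Nitrate: + vs + — same for both, does not separate.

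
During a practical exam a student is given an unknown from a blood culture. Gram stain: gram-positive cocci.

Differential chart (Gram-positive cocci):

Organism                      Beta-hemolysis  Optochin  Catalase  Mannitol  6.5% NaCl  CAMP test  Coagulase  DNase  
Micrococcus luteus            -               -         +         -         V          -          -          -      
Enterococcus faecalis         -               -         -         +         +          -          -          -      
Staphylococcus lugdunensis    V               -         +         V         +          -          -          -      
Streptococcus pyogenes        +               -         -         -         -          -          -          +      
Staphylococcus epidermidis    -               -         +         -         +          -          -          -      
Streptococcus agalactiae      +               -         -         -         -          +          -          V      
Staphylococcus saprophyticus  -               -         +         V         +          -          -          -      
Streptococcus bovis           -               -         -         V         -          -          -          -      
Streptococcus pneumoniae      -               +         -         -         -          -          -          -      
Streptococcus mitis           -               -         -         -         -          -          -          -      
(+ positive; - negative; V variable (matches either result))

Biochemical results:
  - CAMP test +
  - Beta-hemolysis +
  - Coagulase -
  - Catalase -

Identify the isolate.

Streptococcus agalactiae

Catalase -: excludes Micrococcus luteus, Staphylococcus lugdunensis, Staphylococcus epidermidis, Staphylococcus saprophyticus — 6 left.
Beta-hemolysis +: excludes Enterococcus faecalis, Streptococcus bovis, Streptococcus pneumoniae, Streptococcus mitis — 2 left.
Coagulase -: all 2 remaining candidates are consistent.
CAMP test +: excludes Streptococcus pyogenes — 1 left.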